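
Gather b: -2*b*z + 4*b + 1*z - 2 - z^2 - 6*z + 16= b*(4 - 2*z) - z^2 - 5*z + 14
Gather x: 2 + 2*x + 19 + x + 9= 3*x + 30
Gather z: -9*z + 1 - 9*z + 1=2 - 18*z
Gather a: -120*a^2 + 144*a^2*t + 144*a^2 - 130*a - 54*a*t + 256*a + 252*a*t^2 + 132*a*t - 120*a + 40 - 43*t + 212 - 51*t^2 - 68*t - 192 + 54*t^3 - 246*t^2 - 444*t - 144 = a^2*(144*t + 24) + a*(252*t^2 + 78*t + 6) + 54*t^3 - 297*t^2 - 555*t - 84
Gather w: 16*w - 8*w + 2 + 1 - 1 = 8*w + 2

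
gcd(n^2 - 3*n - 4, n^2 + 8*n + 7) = n + 1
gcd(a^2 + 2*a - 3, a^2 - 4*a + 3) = a - 1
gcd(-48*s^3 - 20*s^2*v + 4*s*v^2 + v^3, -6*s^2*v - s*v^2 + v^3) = 2*s + v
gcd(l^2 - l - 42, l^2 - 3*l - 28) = l - 7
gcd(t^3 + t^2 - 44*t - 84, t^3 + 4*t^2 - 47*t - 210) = t^2 - t - 42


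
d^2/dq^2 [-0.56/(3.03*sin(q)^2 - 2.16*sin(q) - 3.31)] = (-20.565216*sin(q)^4 + 10.995264*sin(q)^3 + 5.769456*sin(q)^2 - 17.986752*sin(q) + 16.458288)/(-3.03*sin(q)^2 + 2.16*sin(q) + 3.31)^3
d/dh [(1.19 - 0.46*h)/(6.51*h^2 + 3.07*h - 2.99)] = (2.9946*h^2 - 15.4938*h - 2.2779)/(42.3801*h^4 + 39.9714*h^3 - 29.5049*h^2 - 18.3586*h + 8.9401)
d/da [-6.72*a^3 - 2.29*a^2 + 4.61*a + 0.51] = -20.16*a^2 - 4.58*a + 4.61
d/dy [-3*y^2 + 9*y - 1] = 9 - 6*y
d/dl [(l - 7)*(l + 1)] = 2*l - 6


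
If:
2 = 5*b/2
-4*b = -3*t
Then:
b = 4/5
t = 16/15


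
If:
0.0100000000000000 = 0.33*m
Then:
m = 0.03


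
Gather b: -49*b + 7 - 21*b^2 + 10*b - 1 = -21*b^2 - 39*b + 6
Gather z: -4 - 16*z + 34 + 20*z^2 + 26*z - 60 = 20*z^2 + 10*z - 30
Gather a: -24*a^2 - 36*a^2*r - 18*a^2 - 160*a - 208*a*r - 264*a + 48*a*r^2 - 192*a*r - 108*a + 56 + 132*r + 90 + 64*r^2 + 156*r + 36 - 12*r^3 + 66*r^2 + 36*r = a^2*(-36*r - 42) + a*(48*r^2 - 400*r - 532) - 12*r^3 + 130*r^2 + 324*r + 182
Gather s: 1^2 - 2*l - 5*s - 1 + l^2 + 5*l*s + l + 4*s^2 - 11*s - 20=l^2 - l + 4*s^2 + s*(5*l - 16) - 20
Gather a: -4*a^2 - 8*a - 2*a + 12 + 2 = -4*a^2 - 10*a + 14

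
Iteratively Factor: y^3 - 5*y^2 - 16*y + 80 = (y + 4)*(y^2 - 9*y + 20) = (y - 5)*(y + 4)*(y - 4)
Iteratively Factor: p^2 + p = (p)*(p + 1)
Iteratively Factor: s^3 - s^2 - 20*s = (s - 5)*(s^2 + 4*s) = (s - 5)*(s + 4)*(s)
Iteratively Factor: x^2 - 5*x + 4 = (x - 4)*(x - 1)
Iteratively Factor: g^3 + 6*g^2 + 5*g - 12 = (g + 3)*(g^2 + 3*g - 4) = (g + 3)*(g + 4)*(g - 1)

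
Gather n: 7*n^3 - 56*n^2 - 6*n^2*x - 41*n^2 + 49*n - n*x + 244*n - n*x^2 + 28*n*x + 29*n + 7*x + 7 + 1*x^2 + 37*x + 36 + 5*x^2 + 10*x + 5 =7*n^3 + n^2*(-6*x - 97) + n*(-x^2 + 27*x + 322) + 6*x^2 + 54*x + 48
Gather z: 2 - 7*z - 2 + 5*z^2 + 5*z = 5*z^2 - 2*z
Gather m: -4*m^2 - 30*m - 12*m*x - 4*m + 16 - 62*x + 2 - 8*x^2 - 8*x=-4*m^2 + m*(-12*x - 34) - 8*x^2 - 70*x + 18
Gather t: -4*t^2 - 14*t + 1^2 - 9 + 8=-4*t^2 - 14*t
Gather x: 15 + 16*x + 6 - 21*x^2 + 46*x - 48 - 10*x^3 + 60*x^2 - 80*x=-10*x^3 + 39*x^2 - 18*x - 27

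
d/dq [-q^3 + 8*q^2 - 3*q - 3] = -3*q^2 + 16*q - 3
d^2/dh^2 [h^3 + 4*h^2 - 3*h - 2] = 6*h + 8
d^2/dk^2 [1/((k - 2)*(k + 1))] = 2*((k - 2)^2 + (k - 2)*(k + 1) + (k + 1)^2)/((k - 2)^3*(k + 1)^3)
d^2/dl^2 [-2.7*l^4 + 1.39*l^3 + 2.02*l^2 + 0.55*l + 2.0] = -32.4*l^2 + 8.34*l + 4.04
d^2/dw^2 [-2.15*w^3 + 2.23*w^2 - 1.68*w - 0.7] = 4.46 - 12.9*w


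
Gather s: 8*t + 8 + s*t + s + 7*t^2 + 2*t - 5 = s*(t + 1) + 7*t^2 + 10*t + 3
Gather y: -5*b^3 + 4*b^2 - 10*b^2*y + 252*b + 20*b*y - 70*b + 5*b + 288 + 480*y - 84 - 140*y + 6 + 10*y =-5*b^3 + 4*b^2 + 187*b + y*(-10*b^2 + 20*b + 350) + 210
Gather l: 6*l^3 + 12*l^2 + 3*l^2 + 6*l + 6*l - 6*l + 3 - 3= 6*l^3 + 15*l^2 + 6*l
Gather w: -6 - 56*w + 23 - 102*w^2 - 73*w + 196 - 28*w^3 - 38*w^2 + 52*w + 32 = -28*w^3 - 140*w^2 - 77*w + 245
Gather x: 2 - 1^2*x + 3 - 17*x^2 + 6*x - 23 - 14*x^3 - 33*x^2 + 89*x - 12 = -14*x^3 - 50*x^2 + 94*x - 30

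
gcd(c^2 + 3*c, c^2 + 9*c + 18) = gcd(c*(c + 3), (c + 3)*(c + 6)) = c + 3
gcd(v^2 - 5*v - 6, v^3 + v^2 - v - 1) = v + 1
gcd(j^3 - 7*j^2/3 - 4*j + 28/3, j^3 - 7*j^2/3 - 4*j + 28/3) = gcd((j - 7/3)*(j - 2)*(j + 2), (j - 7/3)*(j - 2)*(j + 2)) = j^3 - 7*j^2/3 - 4*j + 28/3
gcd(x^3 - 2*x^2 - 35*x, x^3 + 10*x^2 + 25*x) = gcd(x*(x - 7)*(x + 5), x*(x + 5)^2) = x^2 + 5*x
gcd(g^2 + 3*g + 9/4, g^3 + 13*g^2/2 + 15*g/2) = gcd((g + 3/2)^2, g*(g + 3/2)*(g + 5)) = g + 3/2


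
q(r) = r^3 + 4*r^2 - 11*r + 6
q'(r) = 3*r^2 + 8*r - 11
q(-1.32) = 25.19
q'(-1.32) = -16.33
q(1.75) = 4.36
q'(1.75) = 12.19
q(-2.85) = 46.69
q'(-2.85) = -9.43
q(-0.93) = 18.89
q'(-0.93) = -15.85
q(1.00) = 0.00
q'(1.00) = 0.00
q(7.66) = 605.90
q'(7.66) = 226.31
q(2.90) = 32.13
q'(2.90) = 37.43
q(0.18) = 4.16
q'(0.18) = -9.46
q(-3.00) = 48.00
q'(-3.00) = -8.00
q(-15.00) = -2304.00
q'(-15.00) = 544.00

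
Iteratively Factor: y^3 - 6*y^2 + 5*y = (y - 1)*(y^2 - 5*y) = y*(y - 1)*(y - 5)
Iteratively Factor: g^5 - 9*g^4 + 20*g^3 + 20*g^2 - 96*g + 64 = (g - 2)*(g^4 - 7*g^3 + 6*g^2 + 32*g - 32) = (g - 4)*(g - 2)*(g^3 - 3*g^2 - 6*g + 8) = (g - 4)*(g - 2)*(g - 1)*(g^2 - 2*g - 8) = (g - 4)^2*(g - 2)*(g - 1)*(g + 2)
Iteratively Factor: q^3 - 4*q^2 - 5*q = (q - 5)*(q^2 + q) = (q - 5)*(q + 1)*(q)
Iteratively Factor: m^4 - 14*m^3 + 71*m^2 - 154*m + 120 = (m - 4)*(m^3 - 10*m^2 + 31*m - 30) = (m - 5)*(m - 4)*(m^2 - 5*m + 6) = (m - 5)*(m - 4)*(m - 3)*(m - 2)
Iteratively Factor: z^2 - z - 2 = (z - 2)*(z + 1)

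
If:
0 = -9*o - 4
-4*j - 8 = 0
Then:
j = -2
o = -4/9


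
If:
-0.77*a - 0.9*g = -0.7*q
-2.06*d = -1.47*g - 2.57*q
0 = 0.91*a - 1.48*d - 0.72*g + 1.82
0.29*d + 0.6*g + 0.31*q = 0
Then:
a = -2.55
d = -0.88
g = 1.13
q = -1.35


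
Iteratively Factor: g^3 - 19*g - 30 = (g + 3)*(g^2 - 3*g - 10) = (g + 2)*(g + 3)*(g - 5)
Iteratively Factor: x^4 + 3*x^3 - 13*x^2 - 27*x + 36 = (x - 1)*(x^3 + 4*x^2 - 9*x - 36) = (x - 3)*(x - 1)*(x^2 + 7*x + 12) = (x - 3)*(x - 1)*(x + 4)*(x + 3)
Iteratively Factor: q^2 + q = (q)*(q + 1)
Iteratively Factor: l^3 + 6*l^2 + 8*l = (l)*(l^2 + 6*l + 8) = l*(l + 2)*(l + 4)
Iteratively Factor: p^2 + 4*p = (p)*(p + 4)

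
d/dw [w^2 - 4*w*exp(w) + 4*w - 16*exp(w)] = -4*w*exp(w) + 2*w - 20*exp(w) + 4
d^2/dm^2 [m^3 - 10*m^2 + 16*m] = 6*m - 20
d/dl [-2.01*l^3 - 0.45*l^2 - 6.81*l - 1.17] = -6.03*l^2 - 0.9*l - 6.81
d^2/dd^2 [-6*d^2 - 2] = -12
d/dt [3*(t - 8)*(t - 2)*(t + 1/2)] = 9*t^2 - 57*t + 33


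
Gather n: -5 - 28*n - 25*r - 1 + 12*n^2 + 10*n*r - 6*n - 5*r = 12*n^2 + n*(10*r - 34) - 30*r - 6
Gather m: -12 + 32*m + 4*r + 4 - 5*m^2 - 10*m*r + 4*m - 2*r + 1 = -5*m^2 + m*(36 - 10*r) + 2*r - 7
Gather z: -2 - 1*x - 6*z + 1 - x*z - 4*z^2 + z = -x - 4*z^2 + z*(-x - 5) - 1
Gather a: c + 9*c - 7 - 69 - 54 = 10*c - 130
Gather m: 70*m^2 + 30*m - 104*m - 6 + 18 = 70*m^2 - 74*m + 12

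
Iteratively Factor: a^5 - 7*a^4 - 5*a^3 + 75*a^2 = (a)*(a^4 - 7*a^3 - 5*a^2 + 75*a) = a*(a + 3)*(a^3 - 10*a^2 + 25*a) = a*(a - 5)*(a + 3)*(a^2 - 5*a) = a*(a - 5)^2*(a + 3)*(a)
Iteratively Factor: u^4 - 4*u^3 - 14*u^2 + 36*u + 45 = (u - 5)*(u^3 + u^2 - 9*u - 9) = (u - 5)*(u + 1)*(u^2 - 9) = (u - 5)*(u - 3)*(u + 1)*(u + 3)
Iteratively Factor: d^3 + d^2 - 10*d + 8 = (d + 4)*(d^2 - 3*d + 2) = (d - 1)*(d + 4)*(d - 2)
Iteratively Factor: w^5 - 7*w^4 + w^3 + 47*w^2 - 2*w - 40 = (w - 4)*(w^4 - 3*w^3 - 11*w^2 + 3*w + 10) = (w - 4)*(w - 1)*(w^3 - 2*w^2 - 13*w - 10) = (w - 4)*(w - 1)*(w + 1)*(w^2 - 3*w - 10) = (w - 4)*(w - 1)*(w + 1)*(w + 2)*(w - 5)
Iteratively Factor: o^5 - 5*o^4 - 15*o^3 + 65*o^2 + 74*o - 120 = (o + 2)*(o^4 - 7*o^3 - o^2 + 67*o - 60) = (o - 1)*(o + 2)*(o^3 - 6*o^2 - 7*o + 60) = (o - 4)*(o - 1)*(o + 2)*(o^2 - 2*o - 15) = (o - 5)*(o - 4)*(o - 1)*(o + 2)*(o + 3)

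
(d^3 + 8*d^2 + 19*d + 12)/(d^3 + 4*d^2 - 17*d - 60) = (d^2 + 5*d + 4)/(d^2 + d - 20)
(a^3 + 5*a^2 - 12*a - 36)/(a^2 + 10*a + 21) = (a^3 + 5*a^2 - 12*a - 36)/(a^2 + 10*a + 21)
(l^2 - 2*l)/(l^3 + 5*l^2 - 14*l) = 1/(l + 7)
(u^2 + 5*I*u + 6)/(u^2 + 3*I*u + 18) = (u - I)/(u - 3*I)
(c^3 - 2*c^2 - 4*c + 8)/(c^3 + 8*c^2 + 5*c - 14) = (c^2 - 4*c + 4)/(c^2 + 6*c - 7)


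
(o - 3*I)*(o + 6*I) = o^2 + 3*I*o + 18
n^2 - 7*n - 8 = (n - 8)*(n + 1)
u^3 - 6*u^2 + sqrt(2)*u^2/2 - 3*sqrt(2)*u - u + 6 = (u - 6)*(u - sqrt(2)/2)*(u + sqrt(2))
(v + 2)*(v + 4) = v^2 + 6*v + 8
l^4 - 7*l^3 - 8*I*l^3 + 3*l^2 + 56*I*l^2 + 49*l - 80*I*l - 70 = (l - 5)*(l - 2)*(l - 7*I)*(l - I)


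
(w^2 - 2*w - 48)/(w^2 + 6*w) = (w - 8)/w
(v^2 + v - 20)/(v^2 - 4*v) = (v + 5)/v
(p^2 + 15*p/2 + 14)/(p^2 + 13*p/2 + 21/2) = (p + 4)/(p + 3)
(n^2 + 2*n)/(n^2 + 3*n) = (n + 2)/(n + 3)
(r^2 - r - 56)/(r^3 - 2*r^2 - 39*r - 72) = (r + 7)/(r^2 + 6*r + 9)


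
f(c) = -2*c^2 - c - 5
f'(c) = -4*c - 1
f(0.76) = -6.92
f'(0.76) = -4.04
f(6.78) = -103.72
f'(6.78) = -28.12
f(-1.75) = -9.38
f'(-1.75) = 6.00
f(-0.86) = -5.62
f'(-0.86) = 2.44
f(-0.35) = -4.90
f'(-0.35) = 0.40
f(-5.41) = -58.13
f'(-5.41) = 20.64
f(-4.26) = -37.04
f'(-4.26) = 16.04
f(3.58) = -34.21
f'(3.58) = -15.32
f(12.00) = -305.00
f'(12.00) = -49.00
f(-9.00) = -158.00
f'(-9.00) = 35.00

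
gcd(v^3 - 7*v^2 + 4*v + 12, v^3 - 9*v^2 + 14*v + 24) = v^2 - 5*v - 6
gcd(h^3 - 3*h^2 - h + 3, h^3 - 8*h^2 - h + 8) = h^2 - 1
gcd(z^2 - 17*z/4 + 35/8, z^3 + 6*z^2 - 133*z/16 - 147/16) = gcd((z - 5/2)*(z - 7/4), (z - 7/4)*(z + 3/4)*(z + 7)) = z - 7/4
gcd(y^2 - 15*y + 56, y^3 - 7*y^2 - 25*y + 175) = y - 7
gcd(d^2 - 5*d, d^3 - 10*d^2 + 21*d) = d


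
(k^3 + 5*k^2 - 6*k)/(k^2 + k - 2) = k*(k + 6)/(k + 2)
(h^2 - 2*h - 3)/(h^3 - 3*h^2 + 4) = (h - 3)/(h^2 - 4*h + 4)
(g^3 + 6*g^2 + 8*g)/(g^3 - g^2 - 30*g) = (g^2 + 6*g + 8)/(g^2 - g - 30)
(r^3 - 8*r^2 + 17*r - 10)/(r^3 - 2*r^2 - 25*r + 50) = (r - 1)/(r + 5)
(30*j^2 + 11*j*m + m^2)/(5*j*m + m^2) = (6*j + m)/m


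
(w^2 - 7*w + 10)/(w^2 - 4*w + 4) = (w - 5)/(w - 2)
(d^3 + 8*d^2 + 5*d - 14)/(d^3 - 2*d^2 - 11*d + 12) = (d^2 + 9*d + 14)/(d^2 - d - 12)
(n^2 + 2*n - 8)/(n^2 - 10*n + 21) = (n^2 + 2*n - 8)/(n^2 - 10*n + 21)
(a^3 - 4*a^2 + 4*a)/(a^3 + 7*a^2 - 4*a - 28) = a*(a - 2)/(a^2 + 9*a + 14)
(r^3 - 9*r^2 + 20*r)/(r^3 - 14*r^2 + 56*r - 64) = r*(r - 5)/(r^2 - 10*r + 16)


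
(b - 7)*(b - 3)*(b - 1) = b^3 - 11*b^2 + 31*b - 21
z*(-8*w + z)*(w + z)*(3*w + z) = -24*w^3*z - 29*w^2*z^2 - 4*w*z^3 + z^4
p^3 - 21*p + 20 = (p - 4)*(p - 1)*(p + 5)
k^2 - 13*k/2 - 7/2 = (k - 7)*(k + 1/2)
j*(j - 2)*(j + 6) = j^3 + 4*j^2 - 12*j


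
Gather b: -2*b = -2*b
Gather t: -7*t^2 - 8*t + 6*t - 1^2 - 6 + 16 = -7*t^2 - 2*t + 9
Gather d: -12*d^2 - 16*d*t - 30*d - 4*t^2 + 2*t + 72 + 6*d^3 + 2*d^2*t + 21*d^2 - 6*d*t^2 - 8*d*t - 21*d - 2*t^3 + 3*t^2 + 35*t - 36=6*d^3 + d^2*(2*t + 9) + d*(-6*t^2 - 24*t - 51) - 2*t^3 - t^2 + 37*t + 36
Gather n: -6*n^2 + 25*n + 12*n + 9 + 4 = -6*n^2 + 37*n + 13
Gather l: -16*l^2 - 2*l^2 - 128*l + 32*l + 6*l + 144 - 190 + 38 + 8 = -18*l^2 - 90*l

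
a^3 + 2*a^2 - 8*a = a*(a - 2)*(a + 4)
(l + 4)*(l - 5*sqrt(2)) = l^2 - 5*sqrt(2)*l + 4*l - 20*sqrt(2)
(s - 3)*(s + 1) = s^2 - 2*s - 3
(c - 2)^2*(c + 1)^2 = c^4 - 2*c^3 - 3*c^2 + 4*c + 4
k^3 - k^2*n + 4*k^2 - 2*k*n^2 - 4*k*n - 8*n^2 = (k + 4)*(k - 2*n)*(k + n)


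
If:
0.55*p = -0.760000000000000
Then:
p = -1.38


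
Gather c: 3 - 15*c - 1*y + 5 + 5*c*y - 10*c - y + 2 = c*(5*y - 25) - 2*y + 10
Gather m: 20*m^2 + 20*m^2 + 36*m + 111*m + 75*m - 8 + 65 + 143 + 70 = 40*m^2 + 222*m + 270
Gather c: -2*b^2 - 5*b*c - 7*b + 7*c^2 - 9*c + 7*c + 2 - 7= -2*b^2 - 7*b + 7*c^2 + c*(-5*b - 2) - 5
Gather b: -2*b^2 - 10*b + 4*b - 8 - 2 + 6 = -2*b^2 - 6*b - 4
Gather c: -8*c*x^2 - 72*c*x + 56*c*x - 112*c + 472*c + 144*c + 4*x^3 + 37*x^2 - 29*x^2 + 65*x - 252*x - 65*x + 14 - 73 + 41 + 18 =c*(-8*x^2 - 16*x + 504) + 4*x^3 + 8*x^2 - 252*x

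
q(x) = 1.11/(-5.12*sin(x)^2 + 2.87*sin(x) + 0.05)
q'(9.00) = -10.35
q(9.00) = 3.06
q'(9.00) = -10.35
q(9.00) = 3.06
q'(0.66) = 225.89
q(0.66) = -9.65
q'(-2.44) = 0.52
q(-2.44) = -0.28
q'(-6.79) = -1.17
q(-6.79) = -0.44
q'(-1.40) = -0.04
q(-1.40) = -0.14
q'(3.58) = 1.66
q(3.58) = -0.53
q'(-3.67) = -57.47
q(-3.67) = 5.68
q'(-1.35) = -0.05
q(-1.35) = -0.15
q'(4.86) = -0.03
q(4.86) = -0.14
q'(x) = 1.11*(10.24*sin(x)*cos(x) - 2.87*cos(x))/(-5.12*sin(x)^2 + 2.87*sin(x) + 0.05)^2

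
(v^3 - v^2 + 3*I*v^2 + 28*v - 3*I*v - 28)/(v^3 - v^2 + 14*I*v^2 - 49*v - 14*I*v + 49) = (v - 4*I)/(v + 7*I)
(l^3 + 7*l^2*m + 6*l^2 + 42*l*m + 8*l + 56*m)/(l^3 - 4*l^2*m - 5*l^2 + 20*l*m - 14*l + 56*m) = (l^2 + 7*l*m + 4*l + 28*m)/(l^2 - 4*l*m - 7*l + 28*m)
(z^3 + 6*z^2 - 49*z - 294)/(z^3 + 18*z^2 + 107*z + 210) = (z - 7)/(z + 5)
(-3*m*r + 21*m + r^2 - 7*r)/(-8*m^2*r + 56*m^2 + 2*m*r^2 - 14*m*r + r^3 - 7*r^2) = (-3*m + r)/(-8*m^2 + 2*m*r + r^2)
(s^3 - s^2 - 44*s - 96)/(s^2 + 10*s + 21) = (s^2 - 4*s - 32)/(s + 7)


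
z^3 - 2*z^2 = z^2*(z - 2)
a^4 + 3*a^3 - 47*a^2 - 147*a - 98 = (a - 7)*(a + 1)*(a + 2)*(a + 7)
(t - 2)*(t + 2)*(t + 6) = t^3 + 6*t^2 - 4*t - 24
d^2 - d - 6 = (d - 3)*(d + 2)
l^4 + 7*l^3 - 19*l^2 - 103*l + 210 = (l - 3)*(l - 2)*(l + 5)*(l + 7)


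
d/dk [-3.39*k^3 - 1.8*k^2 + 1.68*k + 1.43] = -10.17*k^2 - 3.6*k + 1.68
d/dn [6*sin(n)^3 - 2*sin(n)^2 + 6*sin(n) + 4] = 2*(9*sin(n)^2 - 2*sin(n) + 3)*cos(n)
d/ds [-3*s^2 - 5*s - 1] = -6*s - 5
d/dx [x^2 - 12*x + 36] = 2*x - 12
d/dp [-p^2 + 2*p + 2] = 2 - 2*p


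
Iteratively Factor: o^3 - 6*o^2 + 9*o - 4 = (o - 1)*(o^2 - 5*o + 4) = (o - 1)^2*(o - 4)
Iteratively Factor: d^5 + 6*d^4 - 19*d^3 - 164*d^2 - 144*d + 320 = (d + 4)*(d^4 + 2*d^3 - 27*d^2 - 56*d + 80) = (d + 4)^2*(d^3 - 2*d^2 - 19*d + 20) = (d + 4)^3*(d^2 - 6*d + 5) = (d - 5)*(d + 4)^3*(d - 1)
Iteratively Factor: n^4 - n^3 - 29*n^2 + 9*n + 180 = (n + 4)*(n^3 - 5*n^2 - 9*n + 45) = (n + 3)*(n + 4)*(n^2 - 8*n + 15) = (n - 3)*(n + 3)*(n + 4)*(n - 5)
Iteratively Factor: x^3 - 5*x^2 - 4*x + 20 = (x - 2)*(x^2 - 3*x - 10) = (x - 2)*(x + 2)*(x - 5)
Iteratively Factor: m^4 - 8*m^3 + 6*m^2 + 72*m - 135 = (m - 3)*(m^3 - 5*m^2 - 9*m + 45) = (m - 5)*(m - 3)*(m^2 - 9) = (m - 5)*(m - 3)^2*(m + 3)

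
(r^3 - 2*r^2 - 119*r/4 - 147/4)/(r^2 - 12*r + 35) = (r^2 + 5*r + 21/4)/(r - 5)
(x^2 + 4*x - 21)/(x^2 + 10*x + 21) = (x - 3)/(x + 3)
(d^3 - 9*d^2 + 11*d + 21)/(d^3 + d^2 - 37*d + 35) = (d^3 - 9*d^2 + 11*d + 21)/(d^3 + d^2 - 37*d + 35)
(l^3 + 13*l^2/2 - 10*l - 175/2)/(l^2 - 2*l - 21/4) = 2*(l^2 + 10*l + 25)/(2*l + 3)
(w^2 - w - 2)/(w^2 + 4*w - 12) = (w + 1)/(w + 6)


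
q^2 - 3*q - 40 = (q - 8)*(q + 5)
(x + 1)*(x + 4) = x^2 + 5*x + 4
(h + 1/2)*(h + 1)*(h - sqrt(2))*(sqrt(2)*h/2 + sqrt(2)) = sqrt(2)*h^4/2 - h^3 + 7*sqrt(2)*h^3/4 - 7*h^2/2 + 7*sqrt(2)*h^2/4 - 7*h/2 + sqrt(2)*h/2 - 1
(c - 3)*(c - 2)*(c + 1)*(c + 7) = c^4 + 3*c^3 - 27*c^2 + 13*c + 42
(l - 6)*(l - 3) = l^2 - 9*l + 18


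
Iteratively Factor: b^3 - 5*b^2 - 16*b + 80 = (b - 5)*(b^2 - 16) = (b - 5)*(b - 4)*(b + 4)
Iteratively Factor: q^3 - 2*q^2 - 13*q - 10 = (q + 1)*(q^2 - 3*q - 10) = (q - 5)*(q + 1)*(q + 2)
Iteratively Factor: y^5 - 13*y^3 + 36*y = (y - 3)*(y^4 + 3*y^3 - 4*y^2 - 12*y) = (y - 3)*(y + 2)*(y^3 + y^2 - 6*y) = (y - 3)*(y - 2)*(y + 2)*(y^2 + 3*y) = y*(y - 3)*(y - 2)*(y + 2)*(y + 3)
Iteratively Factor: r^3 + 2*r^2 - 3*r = (r)*(r^2 + 2*r - 3) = r*(r + 3)*(r - 1)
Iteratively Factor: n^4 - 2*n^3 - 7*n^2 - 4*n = (n + 1)*(n^3 - 3*n^2 - 4*n) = (n + 1)^2*(n^2 - 4*n) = (n - 4)*(n + 1)^2*(n)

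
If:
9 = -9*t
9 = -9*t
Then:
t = -1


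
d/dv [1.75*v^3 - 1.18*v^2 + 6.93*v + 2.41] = 5.25*v^2 - 2.36*v + 6.93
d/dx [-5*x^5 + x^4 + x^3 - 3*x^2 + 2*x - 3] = -25*x^4 + 4*x^3 + 3*x^2 - 6*x + 2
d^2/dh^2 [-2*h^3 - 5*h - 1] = -12*h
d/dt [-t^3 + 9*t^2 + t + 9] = -3*t^2 + 18*t + 1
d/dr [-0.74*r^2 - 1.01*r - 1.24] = -1.48*r - 1.01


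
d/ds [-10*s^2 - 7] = -20*s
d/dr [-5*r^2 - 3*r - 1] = -10*r - 3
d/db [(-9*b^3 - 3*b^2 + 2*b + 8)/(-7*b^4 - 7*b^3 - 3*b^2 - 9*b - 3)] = 3*(-21*b^6 - 14*b^5 + 16*b^4 + 138*b^3 + 94*b^2 + 22*b + 22)/(49*b^8 + 98*b^7 + 91*b^6 + 168*b^5 + 177*b^4 + 96*b^3 + 99*b^2 + 54*b + 9)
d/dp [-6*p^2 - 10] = -12*p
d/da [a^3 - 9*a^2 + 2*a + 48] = 3*a^2 - 18*a + 2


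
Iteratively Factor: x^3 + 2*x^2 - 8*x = (x - 2)*(x^2 + 4*x) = x*(x - 2)*(x + 4)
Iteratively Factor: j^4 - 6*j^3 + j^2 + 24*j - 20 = (j - 1)*(j^3 - 5*j^2 - 4*j + 20) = (j - 2)*(j - 1)*(j^2 - 3*j - 10) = (j - 2)*(j - 1)*(j + 2)*(j - 5)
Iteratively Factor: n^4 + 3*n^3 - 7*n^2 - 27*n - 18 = (n - 3)*(n^3 + 6*n^2 + 11*n + 6) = (n - 3)*(n + 1)*(n^2 + 5*n + 6) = (n - 3)*(n + 1)*(n + 3)*(n + 2)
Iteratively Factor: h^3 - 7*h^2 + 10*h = (h)*(h^2 - 7*h + 10) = h*(h - 5)*(h - 2)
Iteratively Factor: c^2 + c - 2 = (c - 1)*(c + 2)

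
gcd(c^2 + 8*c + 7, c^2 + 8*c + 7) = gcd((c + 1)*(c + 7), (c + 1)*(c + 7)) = c^2 + 8*c + 7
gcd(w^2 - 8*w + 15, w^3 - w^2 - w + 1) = 1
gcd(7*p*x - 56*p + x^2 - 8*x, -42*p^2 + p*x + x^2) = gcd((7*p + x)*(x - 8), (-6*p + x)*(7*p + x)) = 7*p + x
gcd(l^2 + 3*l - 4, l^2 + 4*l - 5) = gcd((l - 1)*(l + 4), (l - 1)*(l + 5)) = l - 1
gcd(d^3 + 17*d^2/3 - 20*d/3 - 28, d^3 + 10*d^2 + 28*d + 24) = d^2 + 8*d + 12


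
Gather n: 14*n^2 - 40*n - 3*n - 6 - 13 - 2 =14*n^2 - 43*n - 21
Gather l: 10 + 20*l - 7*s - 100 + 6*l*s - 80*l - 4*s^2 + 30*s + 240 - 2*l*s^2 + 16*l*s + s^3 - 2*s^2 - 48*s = l*(-2*s^2 + 22*s - 60) + s^3 - 6*s^2 - 25*s + 150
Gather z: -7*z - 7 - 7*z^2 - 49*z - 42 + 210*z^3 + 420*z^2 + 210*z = 210*z^3 + 413*z^2 + 154*z - 49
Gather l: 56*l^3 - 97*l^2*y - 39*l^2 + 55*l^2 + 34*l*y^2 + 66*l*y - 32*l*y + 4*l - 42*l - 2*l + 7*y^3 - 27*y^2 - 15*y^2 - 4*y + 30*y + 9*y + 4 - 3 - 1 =56*l^3 + l^2*(16 - 97*y) + l*(34*y^2 + 34*y - 40) + 7*y^3 - 42*y^2 + 35*y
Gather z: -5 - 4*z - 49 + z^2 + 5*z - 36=z^2 + z - 90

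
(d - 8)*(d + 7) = d^2 - d - 56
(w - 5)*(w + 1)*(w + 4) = w^3 - 21*w - 20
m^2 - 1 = (m - 1)*(m + 1)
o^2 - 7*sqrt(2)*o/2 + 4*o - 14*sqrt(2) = (o + 4)*(o - 7*sqrt(2)/2)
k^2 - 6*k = k*(k - 6)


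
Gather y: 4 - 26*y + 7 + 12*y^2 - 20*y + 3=12*y^2 - 46*y + 14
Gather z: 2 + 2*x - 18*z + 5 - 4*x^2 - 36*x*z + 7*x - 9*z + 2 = -4*x^2 + 9*x + z*(-36*x - 27) + 9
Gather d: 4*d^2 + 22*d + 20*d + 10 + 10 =4*d^2 + 42*d + 20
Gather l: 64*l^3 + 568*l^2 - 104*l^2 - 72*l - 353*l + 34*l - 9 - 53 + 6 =64*l^3 + 464*l^2 - 391*l - 56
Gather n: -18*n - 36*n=-54*n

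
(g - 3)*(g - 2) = g^2 - 5*g + 6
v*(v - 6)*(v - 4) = v^3 - 10*v^2 + 24*v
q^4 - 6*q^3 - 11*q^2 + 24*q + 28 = (q - 7)*(q - 2)*(q + 1)*(q + 2)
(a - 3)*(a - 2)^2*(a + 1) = a^4 - 6*a^3 + 9*a^2 + 4*a - 12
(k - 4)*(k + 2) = k^2 - 2*k - 8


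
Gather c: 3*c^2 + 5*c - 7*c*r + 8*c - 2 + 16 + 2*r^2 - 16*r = 3*c^2 + c*(13 - 7*r) + 2*r^2 - 16*r + 14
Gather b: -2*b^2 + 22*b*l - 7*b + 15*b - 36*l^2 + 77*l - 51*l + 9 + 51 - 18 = -2*b^2 + b*(22*l + 8) - 36*l^2 + 26*l + 42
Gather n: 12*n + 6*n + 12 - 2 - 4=18*n + 6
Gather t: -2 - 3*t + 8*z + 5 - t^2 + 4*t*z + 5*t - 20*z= -t^2 + t*(4*z + 2) - 12*z + 3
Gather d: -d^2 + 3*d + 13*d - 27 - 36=-d^2 + 16*d - 63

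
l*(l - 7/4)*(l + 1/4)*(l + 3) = l^4 + 3*l^3/2 - 79*l^2/16 - 21*l/16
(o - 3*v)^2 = o^2 - 6*o*v + 9*v^2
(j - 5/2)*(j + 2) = j^2 - j/2 - 5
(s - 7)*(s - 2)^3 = s^4 - 13*s^3 + 54*s^2 - 92*s + 56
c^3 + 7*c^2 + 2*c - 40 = (c - 2)*(c + 4)*(c + 5)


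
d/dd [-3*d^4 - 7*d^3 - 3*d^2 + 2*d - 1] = -12*d^3 - 21*d^2 - 6*d + 2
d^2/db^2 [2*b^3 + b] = 12*b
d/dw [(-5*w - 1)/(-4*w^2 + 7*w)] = (-20*w^2 - 8*w + 7)/(w^2*(16*w^2 - 56*w + 49))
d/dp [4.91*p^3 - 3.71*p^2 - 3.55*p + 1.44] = 14.73*p^2 - 7.42*p - 3.55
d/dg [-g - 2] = -1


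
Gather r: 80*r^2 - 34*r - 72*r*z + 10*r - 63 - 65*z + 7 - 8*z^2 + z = 80*r^2 + r*(-72*z - 24) - 8*z^2 - 64*z - 56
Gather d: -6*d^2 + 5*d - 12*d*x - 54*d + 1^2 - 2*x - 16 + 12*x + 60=-6*d^2 + d*(-12*x - 49) + 10*x + 45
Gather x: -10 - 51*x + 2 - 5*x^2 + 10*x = -5*x^2 - 41*x - 8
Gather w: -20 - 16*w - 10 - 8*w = -24*w - 30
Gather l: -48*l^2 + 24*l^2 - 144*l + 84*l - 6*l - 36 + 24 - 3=-24*l^2 - 66*l - 15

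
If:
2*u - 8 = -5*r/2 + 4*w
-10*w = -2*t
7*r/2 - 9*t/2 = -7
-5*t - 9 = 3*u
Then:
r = -5516/193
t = -3990/193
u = 6071/193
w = -798/193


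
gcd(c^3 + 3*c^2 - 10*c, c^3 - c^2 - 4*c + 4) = c - 2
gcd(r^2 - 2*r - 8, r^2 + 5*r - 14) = 1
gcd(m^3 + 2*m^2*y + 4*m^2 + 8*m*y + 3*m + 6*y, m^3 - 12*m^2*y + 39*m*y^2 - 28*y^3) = 1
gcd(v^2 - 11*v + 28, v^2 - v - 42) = v - 7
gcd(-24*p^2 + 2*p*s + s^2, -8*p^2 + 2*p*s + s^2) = 1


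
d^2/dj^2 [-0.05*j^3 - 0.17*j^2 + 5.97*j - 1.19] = -0.3*j - 0.34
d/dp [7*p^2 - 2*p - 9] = 14*p - 2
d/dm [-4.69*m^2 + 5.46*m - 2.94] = 5.46 - 9.38*m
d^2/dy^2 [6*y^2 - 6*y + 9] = 12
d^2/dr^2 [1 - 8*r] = 0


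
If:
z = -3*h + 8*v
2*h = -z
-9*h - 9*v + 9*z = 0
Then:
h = 0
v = 0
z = 0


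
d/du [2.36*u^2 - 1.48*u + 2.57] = 4.72*u - 1.48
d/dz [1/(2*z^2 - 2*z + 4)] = (1/2 - z)/(z^2 - z + 2)^2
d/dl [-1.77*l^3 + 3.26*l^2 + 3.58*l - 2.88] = -5.31*l^2 + 6.52*l + 3.58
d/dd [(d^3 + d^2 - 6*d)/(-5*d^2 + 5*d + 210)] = (-d^4 + 2*d^3 + 121*d^2 + 84*d - 252)/(5*(d^4 - 2*d^3 - 83*d^2 + 84*d + 1764))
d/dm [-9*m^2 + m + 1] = 1 - 18*m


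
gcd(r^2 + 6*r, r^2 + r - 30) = r + 6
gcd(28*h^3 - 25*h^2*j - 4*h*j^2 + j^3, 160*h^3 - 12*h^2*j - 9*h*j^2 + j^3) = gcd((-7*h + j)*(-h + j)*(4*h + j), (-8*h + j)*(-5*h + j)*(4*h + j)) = 4*h + j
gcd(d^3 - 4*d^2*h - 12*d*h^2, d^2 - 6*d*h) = d^2 - 6*d*h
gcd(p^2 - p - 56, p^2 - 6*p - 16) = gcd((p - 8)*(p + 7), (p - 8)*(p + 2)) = p - 8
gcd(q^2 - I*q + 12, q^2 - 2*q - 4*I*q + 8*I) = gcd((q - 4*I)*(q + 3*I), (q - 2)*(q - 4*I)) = q - 4*I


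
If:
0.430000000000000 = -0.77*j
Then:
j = -0.56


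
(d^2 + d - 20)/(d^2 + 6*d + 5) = (d - 4)/(d + 1)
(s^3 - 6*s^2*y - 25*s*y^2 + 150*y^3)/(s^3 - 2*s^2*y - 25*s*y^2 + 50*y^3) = (-s + 6*y)/(-s + 2*y)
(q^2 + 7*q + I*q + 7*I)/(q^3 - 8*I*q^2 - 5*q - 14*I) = (q + 7)/(q^2 - 9*I*q - 14)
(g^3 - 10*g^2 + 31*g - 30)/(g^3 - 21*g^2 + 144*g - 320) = (g^2 - 5*g + 6)/(g^2 - 16*g + 64)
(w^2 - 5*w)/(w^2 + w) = (w - 5)/(w + 1)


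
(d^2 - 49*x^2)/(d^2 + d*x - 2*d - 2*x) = (d^2 - 49*x^2)/(d^2 + d*x - 2*d - 2*x)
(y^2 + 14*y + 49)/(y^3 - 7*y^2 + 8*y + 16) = (y^2 + 14*y + 49)/(y^3 - 7*y^2 + 8*y + 16)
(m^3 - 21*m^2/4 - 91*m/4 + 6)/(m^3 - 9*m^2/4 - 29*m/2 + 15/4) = (m - 8)/(m - 5)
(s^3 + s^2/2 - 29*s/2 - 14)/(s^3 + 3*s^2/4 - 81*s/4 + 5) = 2*(2*s^2 + 9*s + 7)/(4*s^2 + 19*s - 5)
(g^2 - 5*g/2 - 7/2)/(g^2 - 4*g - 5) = (g - 7/2)/(g - 5)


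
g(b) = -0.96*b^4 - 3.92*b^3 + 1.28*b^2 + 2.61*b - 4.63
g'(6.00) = -1234.83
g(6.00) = -2033.77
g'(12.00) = -8295.63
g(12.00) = -26469.31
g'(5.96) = -1212.83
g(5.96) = -1984.82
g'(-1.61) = -15.97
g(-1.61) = 4.39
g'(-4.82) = 147.06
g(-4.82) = -66.67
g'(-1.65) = -16.38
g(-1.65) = 5.04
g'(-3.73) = 28.72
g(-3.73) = 21.05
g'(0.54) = -0.04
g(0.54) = -3.55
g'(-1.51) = -14.85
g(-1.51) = 2.85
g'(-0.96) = -7.29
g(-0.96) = -3.30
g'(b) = -3.84*b^3 - 11.76*b^2 + 2.56*b + 2.61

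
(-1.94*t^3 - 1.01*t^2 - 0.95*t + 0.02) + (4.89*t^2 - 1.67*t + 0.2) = -1.94*t^3 + 3.88*t^2 - 2.62*t + 0.22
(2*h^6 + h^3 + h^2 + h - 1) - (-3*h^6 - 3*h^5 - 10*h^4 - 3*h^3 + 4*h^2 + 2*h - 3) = 5*h^6 + 3*h^5 + 10*h^4 + 4*h^3 - 3*h^2 - h + 2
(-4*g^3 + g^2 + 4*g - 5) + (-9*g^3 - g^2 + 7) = -13*g^3 + 4*g + 2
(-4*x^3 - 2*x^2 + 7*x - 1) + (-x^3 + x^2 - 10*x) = -5*x^3 - x^2 - 3*x - 1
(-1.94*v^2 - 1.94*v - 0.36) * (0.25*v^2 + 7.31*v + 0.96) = -0.485*v^4 - 14.6664*v^3 - 16.1338*v^2 - 4.494*v - 0.3456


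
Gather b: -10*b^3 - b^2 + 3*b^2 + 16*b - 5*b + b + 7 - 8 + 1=-10*b^3 + 2*b^2 + 12*b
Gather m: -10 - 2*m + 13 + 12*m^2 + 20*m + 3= 12*m^2 + 18*m + 6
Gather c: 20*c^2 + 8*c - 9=20*c^2 + 8*c - 9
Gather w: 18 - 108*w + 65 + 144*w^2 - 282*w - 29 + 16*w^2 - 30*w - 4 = 160*w^2 - 420*w + 50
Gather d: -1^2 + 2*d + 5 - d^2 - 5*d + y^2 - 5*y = -d^2 - 3*d + y^2 - 5*y + 4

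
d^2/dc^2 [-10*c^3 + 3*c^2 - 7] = 6 - 60*c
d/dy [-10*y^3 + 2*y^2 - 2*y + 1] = -30*y^2 + 4*y - 2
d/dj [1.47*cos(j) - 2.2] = -1.47*sin(j)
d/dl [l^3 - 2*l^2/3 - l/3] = 3*l^2 - 4*l/3 - 1/3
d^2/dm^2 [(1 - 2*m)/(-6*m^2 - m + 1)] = 2*(4*(1 - 9*m)*(6*m^2 + m - 1) + (2*m - 1)*(12*m + 1)^2)/(6*m^2 + m - 1)^3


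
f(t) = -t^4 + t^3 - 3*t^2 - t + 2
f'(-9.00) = 3212.00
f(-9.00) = -7522.00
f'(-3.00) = 152.00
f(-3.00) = -130.00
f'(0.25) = -2.38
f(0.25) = 1.57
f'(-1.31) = 21.00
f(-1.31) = -7.03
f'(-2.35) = 81.58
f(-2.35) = -55.69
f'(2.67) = -71.77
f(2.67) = -53.84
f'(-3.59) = 244.28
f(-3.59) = -245.45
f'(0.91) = -6.99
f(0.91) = -1.33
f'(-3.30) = 195.22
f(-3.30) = -181.90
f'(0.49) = -3.69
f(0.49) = 0.85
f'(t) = -4*t^3 + 3*t^2 - 6*t - 1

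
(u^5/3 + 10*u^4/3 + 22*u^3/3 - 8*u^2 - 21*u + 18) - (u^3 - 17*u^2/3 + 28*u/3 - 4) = u^5/3 + 10*u^4/3 + 19*u^3/3 - 7*u^2/3 - 91*u/3 + 22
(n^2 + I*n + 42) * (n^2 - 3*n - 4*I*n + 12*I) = n^4 - 3*n^3 - 3*I*n^3 + 46*n^2 + 9*I*n^2 - 138*n - 168*I*n + 504*I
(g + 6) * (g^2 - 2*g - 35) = g^3 + 4*g^2 - 47*g - 210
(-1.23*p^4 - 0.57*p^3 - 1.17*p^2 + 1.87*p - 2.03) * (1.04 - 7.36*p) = 9.0528*p^5 + 2.916*p^4 + 8.0184*p^3 - 14.98*p^2 + 16.8856*p - 2.1112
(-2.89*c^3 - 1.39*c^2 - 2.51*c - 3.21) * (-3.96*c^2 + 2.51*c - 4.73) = 11.4444*c^5 - 1.7495*c^4 + 20.1204*c^3 + 12.9862*c^2 + 3.8152*c + 15.1833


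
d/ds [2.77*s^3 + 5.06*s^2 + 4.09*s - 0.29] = 8.31*s^2 + 10.12*s + 4.09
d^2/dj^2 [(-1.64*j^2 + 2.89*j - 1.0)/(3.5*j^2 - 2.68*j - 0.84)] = (40.0386*j^3 - 102.4296*j^2 + 107.2596*j - 35.571104)/(42.875*j^6 - 98.49*j^5 + 44.5452*j^4 + 28.026368*j^3 - 10.690848*j^2 - 5.673024*j - 0.592704)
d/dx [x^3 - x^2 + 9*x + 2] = 3*x^2 - 2*x + 9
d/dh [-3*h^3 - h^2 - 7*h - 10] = -9*h^2 - 2*h - 7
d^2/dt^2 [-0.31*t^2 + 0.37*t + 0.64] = -0.620000000000000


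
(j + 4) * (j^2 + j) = j^3 + 5*j^2 + 4*j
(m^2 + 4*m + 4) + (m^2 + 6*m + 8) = 2*m^2 + 10*m + 12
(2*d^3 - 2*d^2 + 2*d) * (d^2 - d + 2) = 2*d^5 - 4*d^4 + 8*d^3 - 6*d^2 + 4*d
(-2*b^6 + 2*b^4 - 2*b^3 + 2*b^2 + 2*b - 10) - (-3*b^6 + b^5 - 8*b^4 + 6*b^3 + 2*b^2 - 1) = b^6 - b^5 + 10*b^4 - 8*b^3 + 2*b - 9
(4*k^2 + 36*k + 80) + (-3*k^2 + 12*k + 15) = k^2 + 48*k + 95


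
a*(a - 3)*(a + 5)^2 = a^4 + 7*a^3 - 5*a^2 - 75*a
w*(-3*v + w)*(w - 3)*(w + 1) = -3*v*w^3 + 6*v*w^2 + 9*v*w + w^4 - 2*w^3 - 3*w^2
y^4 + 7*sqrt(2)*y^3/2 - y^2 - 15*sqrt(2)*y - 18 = (y - 3*sqrt(2)/2)*(y + sqrt(2))^2*(y + 3*sqrt(2))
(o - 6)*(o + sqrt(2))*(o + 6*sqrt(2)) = o^3 - 6*o^2 + 7*sqrt(2)*o^2 - 42*sqrt(2)*o + 12*o - 72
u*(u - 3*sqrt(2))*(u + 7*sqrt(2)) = u^3 + 4*sqrt(2)*u^2 - 42*u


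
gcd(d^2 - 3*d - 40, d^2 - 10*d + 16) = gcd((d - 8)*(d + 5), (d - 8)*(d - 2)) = d - 8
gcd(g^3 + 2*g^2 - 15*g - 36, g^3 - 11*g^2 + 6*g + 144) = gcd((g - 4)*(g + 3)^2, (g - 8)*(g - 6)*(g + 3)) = g + 3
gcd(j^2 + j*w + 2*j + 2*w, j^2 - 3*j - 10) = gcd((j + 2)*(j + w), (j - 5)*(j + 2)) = j + 2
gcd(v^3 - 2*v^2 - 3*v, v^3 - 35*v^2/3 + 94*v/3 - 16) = v - 3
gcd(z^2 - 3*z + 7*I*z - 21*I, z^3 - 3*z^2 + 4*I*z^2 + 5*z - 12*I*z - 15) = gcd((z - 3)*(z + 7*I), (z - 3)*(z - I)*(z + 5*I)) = z - 3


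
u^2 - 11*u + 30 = (u - 6)*(u - 5)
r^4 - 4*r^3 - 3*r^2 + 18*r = r*(r - 3)^2*(r + 2)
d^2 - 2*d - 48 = (d - 8)*(d + 6)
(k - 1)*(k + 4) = k^2 + 3*k - 4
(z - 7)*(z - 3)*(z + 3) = z^3 - 7*z^2 - 9*z + 63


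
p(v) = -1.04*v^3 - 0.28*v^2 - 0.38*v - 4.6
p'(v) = -3.12*v^2 - 0.56*v - 0.38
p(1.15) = -6.99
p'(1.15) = -5.15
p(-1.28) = -2.39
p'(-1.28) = -4.78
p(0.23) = -4.71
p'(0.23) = -0.67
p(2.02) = -15.08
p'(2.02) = -14.24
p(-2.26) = 6.83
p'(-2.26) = -15.05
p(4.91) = -136.32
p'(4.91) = -78.35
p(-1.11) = -3.10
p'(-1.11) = -3.60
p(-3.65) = 43.63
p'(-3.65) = -39.90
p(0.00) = -4.60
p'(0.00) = -0.38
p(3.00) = -36.34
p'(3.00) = -30.14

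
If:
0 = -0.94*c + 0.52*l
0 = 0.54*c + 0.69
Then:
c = -1.28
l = -2.31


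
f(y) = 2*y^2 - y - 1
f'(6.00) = 23.00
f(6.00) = 65.00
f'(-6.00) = -25.00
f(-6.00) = 77.00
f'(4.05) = 15.20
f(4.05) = 27.76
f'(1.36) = 4.44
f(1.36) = 1.34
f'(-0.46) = -2.84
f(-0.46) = -0.12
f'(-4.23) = -17.92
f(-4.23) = 39.02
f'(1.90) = 6.60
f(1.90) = 4.32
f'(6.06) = 23.24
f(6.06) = 66.39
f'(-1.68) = -7.72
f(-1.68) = 6.32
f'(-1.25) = -6.00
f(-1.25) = 3.38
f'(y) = 4*y - 1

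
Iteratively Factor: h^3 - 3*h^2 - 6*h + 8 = (h - 4)*(h^2 + h - 2) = (h - 4)*(h + 2)*(h - 1)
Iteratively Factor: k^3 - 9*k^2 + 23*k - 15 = (k - 3)*(k^2 - 6*k + 5) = (k - 3)*(k - 1)*(k - 5)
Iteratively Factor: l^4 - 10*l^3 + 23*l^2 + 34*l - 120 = (l - 4)*(l^3 - 6*l^2 - l + 30) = (l - 5)*(l - 4)*(l^2 - l - 6) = (l - 5)*(l - 4)*(l + 2)*(l - 3)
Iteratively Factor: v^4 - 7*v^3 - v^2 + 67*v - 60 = (v - 4)*(v^3 - 3*v^2 - 13*v + 15) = (v - 4)*(v + 3)*(v^2 - 6*v + 5) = (v - 5)*(v - 4)*(v + 3)*(v - 1)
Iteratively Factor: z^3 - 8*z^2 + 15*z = (z)*(z^2 - 8*z + 15) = z*(z - 3)*(z - 5)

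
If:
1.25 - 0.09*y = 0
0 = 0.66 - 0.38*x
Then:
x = 1.74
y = 13.89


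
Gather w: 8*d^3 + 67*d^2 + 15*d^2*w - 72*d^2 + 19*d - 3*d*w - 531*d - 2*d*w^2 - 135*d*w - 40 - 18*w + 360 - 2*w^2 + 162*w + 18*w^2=8*d^3 - 5*d^2 - 512*d + w^2*(16 - 2*d) + w*(15*d^2 - 138*d + 144) + 320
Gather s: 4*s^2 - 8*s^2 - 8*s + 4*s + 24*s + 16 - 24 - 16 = -4*s^2 + 20*s - 24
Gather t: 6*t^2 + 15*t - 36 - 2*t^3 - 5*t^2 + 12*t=-2*t^3 + t^2 + 27*t - 36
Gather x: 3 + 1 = 4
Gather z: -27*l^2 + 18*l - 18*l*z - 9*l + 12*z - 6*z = -27*l^2 + 9*l + z*(6 - 18*l)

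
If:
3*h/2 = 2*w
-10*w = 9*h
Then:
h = 0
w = 0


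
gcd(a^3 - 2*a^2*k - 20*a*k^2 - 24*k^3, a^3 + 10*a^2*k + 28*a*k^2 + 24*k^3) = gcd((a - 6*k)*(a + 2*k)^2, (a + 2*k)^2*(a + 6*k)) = a^2 + 4*a*k + 4*k^2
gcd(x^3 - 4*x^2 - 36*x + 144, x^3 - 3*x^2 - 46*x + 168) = x^2 - 10*x + 24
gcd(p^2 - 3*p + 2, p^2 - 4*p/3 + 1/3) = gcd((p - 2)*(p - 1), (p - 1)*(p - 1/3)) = p - 1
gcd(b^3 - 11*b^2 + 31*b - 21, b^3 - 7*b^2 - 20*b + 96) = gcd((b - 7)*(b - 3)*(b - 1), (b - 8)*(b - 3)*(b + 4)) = b - 3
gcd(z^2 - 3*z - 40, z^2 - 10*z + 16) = z - 8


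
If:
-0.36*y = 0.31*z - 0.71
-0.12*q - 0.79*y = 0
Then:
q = 5.66898148148148*z - 12.9837962962963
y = 1.97222222222222 - 0.861111111111111*z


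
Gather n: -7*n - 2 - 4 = -7*n - 6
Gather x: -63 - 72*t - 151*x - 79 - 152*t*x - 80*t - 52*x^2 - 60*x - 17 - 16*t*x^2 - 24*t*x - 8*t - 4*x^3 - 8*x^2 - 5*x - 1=-160*t - 4*x^3 + x^2*(-16*t - 60) + x*(-176*t - 216) - 160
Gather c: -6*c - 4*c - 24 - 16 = -10*c - 40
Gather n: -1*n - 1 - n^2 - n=-n^2 - 2*n - 1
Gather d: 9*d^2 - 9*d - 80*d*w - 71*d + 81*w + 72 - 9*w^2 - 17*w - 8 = 9*d^2 + d*(-80*w - 80) - 9*w^2 + 64*w + 64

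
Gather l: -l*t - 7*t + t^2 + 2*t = -l*t + t^2 - 5*t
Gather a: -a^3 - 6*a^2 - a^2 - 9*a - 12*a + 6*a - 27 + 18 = -a^3 - 7*a^2 - 15*a - 9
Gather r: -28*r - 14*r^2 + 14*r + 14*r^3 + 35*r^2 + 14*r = 14*r^3 + 21*r^2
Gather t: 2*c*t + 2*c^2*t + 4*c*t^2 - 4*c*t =4*c*t^2 + t*(2*c^2 - 2*c)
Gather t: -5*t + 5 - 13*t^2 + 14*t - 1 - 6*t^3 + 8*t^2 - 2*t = -6*t^3 - 5*t^2 + 7*t + 4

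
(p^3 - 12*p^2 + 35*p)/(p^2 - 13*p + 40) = p*(p - 7)/(p - 8)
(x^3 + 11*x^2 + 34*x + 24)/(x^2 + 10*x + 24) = x + 1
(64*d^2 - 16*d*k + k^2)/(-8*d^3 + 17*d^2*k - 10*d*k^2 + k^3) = (-8*d + k)/(d^2 - 2*d*k + k^2)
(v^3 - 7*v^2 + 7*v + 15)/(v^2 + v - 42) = (v^3 - 7*v^2 + 7*v + 15)/(v^2 + v - 42)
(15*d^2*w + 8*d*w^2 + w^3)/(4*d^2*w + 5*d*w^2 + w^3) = (15*d^2 + 8*d*w + w^2)/(4*d^2 + 5*d*w + w^2)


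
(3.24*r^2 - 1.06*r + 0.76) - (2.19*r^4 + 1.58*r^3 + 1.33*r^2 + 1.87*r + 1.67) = -2.19*r^4 - 1.58*r^3 + 1.91*r^2 - 2.93*r - 0.91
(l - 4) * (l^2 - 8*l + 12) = l^3 - 12*l^2 + 44*l - 48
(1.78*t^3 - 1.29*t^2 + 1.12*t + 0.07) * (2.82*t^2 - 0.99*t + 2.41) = 5.0196*t^5 - 5.4*t^4 + 8.7253*t^3 - 4.0203*t^2 + 2.6299*t + 0.1687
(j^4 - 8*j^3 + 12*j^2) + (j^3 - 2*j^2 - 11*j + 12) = j^4 - 7*j^3 + 10*j^2 - 11*j + 12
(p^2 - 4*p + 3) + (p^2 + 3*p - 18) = 2*p^2 - p - 15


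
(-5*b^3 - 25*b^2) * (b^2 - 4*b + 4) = -5*b^5 - 5*b^4 + 80*b^3 - 100*b^2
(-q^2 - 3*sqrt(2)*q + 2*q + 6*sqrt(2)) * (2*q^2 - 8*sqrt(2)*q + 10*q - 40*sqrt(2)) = -2*q^4 - 6*q^3 + 2*sqrt(2)*q^3 + 6*sqrt(2)*q^2 + 68*q^2 - 20*sqrt(2)*q + 144*q - 480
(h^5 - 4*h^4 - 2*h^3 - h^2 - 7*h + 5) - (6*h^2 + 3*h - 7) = h^5 - 4*h^4 - 2*h^3 - 7*h^2 - 10*h + 12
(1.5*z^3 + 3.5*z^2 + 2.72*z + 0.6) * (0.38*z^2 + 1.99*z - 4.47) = 0.57*z^5 + 4.315*z^4 + 1.2936*z^3 - 10.0042*z^2 - 10.9644*z - 2.682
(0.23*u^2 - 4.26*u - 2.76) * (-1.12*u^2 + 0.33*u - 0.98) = -0.2576*u^4 + 4.8471*u^3 + 1.46*u^2 + 3.264*u + 2.7048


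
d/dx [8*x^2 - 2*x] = 16*x - 2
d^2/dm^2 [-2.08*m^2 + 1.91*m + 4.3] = -4.16000000000000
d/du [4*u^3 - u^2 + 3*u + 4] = 12*u^2 - 2*u + 3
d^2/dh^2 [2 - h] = 0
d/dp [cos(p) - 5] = -sin(p)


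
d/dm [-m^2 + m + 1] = 1 - 2*m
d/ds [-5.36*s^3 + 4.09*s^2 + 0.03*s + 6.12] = -16.08*s^2 + 8.18*s + 0.03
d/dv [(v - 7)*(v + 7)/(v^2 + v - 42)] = 1/(v^2 - 12*v + 36)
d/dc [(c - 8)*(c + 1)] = 2*c - 7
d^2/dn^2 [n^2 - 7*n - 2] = 2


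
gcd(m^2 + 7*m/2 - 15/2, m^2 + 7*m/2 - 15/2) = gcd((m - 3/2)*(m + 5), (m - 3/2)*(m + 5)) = m^2 + 7*m/2 - 15/2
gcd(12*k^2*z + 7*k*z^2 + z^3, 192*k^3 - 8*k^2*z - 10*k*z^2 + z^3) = 4*k + z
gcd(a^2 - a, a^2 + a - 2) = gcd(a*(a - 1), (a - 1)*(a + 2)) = a - 1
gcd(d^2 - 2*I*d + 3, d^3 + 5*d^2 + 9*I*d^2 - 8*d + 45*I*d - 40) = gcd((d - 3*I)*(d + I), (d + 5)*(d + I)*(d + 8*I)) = d + I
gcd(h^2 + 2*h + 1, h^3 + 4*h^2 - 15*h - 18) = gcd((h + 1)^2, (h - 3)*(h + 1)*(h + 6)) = h + 1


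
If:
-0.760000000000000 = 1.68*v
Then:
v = -0.45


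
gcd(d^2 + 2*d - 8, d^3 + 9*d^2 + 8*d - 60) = d - 2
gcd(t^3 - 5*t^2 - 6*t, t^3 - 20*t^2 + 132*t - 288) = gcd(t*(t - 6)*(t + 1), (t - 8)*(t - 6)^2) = t - 6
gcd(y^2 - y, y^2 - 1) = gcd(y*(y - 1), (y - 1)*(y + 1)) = y - 1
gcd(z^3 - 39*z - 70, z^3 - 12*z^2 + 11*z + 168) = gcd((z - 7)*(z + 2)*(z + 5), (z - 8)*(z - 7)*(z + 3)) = z - 7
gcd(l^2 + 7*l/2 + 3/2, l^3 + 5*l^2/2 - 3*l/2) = l + 3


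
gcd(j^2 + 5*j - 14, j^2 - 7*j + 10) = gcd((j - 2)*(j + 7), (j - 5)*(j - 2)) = j - 2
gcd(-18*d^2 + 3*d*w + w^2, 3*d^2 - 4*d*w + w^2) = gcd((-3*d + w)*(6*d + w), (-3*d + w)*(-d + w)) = -3*d + w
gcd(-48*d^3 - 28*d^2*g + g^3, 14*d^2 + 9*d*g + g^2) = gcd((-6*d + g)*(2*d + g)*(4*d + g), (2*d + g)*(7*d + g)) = 2*d + g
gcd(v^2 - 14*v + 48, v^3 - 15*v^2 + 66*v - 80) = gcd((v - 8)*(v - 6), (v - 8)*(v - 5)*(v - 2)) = v - 8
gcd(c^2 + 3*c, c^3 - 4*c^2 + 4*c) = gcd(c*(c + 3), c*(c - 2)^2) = c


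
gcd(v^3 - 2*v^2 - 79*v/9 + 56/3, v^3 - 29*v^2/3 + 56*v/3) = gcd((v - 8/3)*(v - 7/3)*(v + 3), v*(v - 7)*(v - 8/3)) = v - 8/3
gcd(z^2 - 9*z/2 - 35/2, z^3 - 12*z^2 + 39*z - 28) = z - 7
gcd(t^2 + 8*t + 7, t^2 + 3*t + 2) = t + 1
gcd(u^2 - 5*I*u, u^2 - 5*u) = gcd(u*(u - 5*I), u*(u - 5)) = u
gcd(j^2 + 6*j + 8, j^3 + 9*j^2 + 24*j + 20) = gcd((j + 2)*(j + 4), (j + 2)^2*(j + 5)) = j + 2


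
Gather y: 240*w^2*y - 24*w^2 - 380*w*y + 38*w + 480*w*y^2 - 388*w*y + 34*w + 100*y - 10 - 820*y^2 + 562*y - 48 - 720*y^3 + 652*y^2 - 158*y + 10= -24*w^2 + 72*w - 720*y^3 + y^2*(480*w - 168) + y*(240*w^2 - 768*w + 504) - 48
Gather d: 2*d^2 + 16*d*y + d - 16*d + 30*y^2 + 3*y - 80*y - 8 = 2*d^2 + d*(16*y - 15) + 30*y^2 - 77*y - 8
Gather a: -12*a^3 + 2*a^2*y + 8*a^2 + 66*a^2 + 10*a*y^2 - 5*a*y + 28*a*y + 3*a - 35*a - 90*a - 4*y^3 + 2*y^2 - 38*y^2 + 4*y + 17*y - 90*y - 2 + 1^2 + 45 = -12*a^3 + a^2*(2*y + 74) + a*(10*y^2 + 23*y - 122) - 4*y^3 - 36*y^2 - 69*y + 44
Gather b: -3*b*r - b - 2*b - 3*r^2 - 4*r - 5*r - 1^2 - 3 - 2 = b*(-3*r - 3) - 3*r^2 - 9*r - 6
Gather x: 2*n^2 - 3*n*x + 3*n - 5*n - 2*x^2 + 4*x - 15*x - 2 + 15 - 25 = 2*n^2 - 2*n - 2*x^2 + x*(-3*n - 11) - 12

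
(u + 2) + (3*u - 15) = 4*u - 13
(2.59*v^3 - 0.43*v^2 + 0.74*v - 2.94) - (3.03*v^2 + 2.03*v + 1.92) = 2.59*v^3 - 3.46*v^2 - 1.29*v - 4.86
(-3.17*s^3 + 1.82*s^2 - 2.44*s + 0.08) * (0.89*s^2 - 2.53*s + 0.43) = -2.8213*s^5 + 9.6399*s^4 - 8.1393*s^3 + 7.027*s^2 - 1.2516*s + 0.0344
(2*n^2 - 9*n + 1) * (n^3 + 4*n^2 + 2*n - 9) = 2*n^5 - n^4 - 31*n^3 - 32*n^2 + 83*n - 9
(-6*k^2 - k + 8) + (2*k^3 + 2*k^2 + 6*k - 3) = 2*k^3 - 4*k^2 + 5*k + 5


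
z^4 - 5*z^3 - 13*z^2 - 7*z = z*(z - 7)*(z + 1)^2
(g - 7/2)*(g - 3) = g^2 - 13*g/2 + 21/2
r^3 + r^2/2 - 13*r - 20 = (r - 4)*(r + 2)*(r + 5/2)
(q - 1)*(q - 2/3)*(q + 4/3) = q^3 - q^2/3 - 14*q/9 + 8/9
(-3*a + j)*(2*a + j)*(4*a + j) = -24*a^3 - 10*a^2*j + 3*a*j^2 + j^3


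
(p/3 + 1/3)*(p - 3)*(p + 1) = p^3/3 - p^2/3 - 5*p/3 - 1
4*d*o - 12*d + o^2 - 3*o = (4*d + o)*(o - 3)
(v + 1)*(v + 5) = v^2 + 6*v + 5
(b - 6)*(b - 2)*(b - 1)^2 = b^4 - 10*b^3 + 29*b^2 - 32*b + 12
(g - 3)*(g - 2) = g^2 - 5*g + 6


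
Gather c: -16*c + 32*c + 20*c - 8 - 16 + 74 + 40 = 36*c + 90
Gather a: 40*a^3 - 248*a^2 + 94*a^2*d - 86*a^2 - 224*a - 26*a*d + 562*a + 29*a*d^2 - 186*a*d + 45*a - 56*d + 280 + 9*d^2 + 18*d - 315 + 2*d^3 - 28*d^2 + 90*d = 40*a^3 + a^2*(94*d - 334) + a*(29*d^2 - 212*d + 383) + 2*d^3 - 19*d^2 + 52*d - 35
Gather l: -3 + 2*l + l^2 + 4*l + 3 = l^2 + 6*l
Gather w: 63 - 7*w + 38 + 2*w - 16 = 85 - 5*w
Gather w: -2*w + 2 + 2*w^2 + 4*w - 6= 2*w^2 + 2*w - 4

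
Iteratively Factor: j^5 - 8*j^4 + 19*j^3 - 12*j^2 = (j)*(j^4 - 8*j^3 + 19*j^2 - 12*j) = j*(j - 3)*(j^3 - 5*j^2 + 4*j) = j*(j - 4)*(j - 3)*(j^2 - j) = j*(j - 4)*(j - 3)*(j - 1)*(j)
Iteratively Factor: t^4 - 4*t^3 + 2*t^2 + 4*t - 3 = (t + 1)*(t^3 - 5*t^2 + 7*t - 3) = (t - 1)*(t + 1)*(t^2 - 4*t + 3) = (t - 3)*(t - 1)*(t + 1)*(t - 1)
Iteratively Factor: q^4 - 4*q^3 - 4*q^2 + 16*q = (q - 2)*(q^3 - 2*q^2 - 8*q) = (q - 2)*(q + 2)*(q^2 - 4*q) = q*(q - 2)*(q + 2)*(q - 4)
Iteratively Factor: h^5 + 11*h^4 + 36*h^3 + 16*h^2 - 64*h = (h + 4)*(h^4 + 7*h^3 + 8*h^2 - 16*h) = (h - 1)*(h + 4)*(h^3 + 8*h^2 + 16*h) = (h - 1)*(h + 4)^2*(h^2 + 4*h) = (h - 1)*(h + 4)^3*(h)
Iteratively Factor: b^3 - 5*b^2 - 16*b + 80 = (b - 5)*(b^2 - 16) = (b - 5)*(b - 4)*(b + 4)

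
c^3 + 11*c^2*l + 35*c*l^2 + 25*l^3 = (c + l)*(c + 5*l)^2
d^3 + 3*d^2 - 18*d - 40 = (d - 4)*(d + 2)*(d + 5)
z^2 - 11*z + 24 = (z - 8)*(z - 3)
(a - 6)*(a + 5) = a^2 - a - 30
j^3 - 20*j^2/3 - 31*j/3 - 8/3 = (j - 8)*(j + 1/3)*(j + 1)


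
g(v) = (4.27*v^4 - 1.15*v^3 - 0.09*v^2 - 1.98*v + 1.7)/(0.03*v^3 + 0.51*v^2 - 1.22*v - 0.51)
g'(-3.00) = -43.51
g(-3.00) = 55.38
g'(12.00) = 92.38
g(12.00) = 785.62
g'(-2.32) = -29.48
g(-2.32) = 30.67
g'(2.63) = -2167.94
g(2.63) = 505.24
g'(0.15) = 6.18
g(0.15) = -2.05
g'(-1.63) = -16.98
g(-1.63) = 14.72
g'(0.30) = 3.72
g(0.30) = -1.33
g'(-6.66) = -166.22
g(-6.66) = 409.44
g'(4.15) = 29.18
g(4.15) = 219.67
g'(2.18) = -979.72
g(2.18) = -187.28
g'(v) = (-0.09*v^2 - 1.02*v + 1.22)*(4.27*v^4 - 1.15*v^3 - 0.09*v^2 - 1.98*v + 1.7)/(0.03*v^3 + 0.51*v^2 - 1.22*v - 0.51)^2 + (17.08*v^3 - 3.45*v^2 - 0.18*v - 1.98)/(0.03*v^3 + 0.51*v^2 - 1.22*v - 0.51)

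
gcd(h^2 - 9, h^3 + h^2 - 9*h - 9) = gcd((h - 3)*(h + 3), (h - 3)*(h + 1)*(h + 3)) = h^2 - 9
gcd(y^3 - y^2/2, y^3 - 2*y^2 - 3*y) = y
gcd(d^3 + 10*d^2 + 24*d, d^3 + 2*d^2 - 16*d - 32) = d + 4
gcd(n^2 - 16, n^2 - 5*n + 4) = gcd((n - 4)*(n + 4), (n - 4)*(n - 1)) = n - 4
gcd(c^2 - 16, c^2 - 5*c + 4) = c - 4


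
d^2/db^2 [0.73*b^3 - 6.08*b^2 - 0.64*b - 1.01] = 4.38*b - 12.16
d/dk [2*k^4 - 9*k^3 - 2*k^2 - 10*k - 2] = 8*k^3 - 27*k^2 - 4*k - 10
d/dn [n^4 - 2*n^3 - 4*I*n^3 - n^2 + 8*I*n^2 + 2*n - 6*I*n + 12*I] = 4*n^3 + n^2*(-6 - 12*I) + n*(-2 + 16*I) + 2 - 6*I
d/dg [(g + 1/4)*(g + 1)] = 2*g + 5/4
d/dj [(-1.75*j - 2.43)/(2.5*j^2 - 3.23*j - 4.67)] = (4.375*j^2 + 12.15*j + 0.323599999999999)/(6.25*j^4 - 16.15*j^3 - 12.9171*j^2 + 30.1682*j + 21.8089)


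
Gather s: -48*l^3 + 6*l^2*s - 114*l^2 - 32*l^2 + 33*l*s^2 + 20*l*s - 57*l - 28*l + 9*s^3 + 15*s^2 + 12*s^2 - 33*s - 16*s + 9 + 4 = -48*l^3 - 146*l^2 - 85*l + 9*s^3 + s^2*(33*l + 27) + s*(6*l^2 + 20*l - 49) + 13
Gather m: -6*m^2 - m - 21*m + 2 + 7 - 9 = -6*m^2 - 22*m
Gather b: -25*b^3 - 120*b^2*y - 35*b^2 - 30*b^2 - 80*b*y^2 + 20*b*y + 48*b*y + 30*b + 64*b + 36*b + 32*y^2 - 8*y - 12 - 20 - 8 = -25*b^3 + b^2*(-120*y - 65) + b*(-80*y^2 + 68*y + 130) + 32*y^2 - 8*y - 40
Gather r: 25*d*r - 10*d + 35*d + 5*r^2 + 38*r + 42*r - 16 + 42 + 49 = 25*d + 5*r^2 + r*(25*d + 80) + 75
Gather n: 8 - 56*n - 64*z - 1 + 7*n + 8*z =-49*n - 56*z + 7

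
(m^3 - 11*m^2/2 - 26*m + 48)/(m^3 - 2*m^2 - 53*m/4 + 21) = 2*(m^2 - 4*m - 32)/(2*m^2 - m - 28)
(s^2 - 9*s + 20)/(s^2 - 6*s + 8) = (s - 5)/(s - 2)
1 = 1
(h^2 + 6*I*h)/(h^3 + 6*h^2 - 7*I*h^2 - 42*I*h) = (h + 6*I)/(h^2 + h*(6 - 7*I) - 42*I)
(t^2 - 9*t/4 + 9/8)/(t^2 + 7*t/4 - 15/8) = (2*t - 3)/(2*t + 5)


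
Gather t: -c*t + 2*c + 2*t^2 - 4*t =2*c + 2*t^2 + t*(-c - 4)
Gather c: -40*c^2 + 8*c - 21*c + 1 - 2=-40*c^2 - 13*c - 1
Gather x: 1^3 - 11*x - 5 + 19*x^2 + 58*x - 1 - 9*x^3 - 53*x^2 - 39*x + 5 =-9*x^3 - 34*x^2 + 8*x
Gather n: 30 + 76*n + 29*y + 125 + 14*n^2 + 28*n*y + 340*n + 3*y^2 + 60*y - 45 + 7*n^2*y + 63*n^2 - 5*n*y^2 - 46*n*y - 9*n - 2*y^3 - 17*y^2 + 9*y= n^2*(7*y + 77) + n*(-5*y^2 - 18*y + 407) - 2*y^3 - 14*y^2 + 98*y + 110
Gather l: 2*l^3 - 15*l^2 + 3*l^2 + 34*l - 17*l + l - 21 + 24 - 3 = 2*l^3 - 12*l^2 + 18*l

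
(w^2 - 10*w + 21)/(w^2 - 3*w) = (w - 7)/w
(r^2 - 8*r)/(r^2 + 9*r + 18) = r*(r - 8)/(r^2 + 9*r + 18)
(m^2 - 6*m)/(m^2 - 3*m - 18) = m/(m + 3)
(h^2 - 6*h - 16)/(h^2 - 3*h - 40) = (h + 2)/(h + 5)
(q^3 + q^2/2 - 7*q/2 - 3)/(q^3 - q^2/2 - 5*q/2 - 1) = (2*q + 3)/(2*q + 1)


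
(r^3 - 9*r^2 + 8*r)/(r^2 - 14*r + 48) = r*(r - 1)/(r - 6)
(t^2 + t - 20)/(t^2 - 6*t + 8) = (t + 5)/(t - 2)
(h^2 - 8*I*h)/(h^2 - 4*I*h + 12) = h*(h - 8*I)/(h^2 - 4*I*h + 12)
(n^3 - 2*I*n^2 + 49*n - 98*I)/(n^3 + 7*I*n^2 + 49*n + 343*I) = (n - 2*I)/(n + 7*I)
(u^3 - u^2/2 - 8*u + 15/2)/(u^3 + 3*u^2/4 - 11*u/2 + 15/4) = 2*(2*u - 5)/(4*u - 5)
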